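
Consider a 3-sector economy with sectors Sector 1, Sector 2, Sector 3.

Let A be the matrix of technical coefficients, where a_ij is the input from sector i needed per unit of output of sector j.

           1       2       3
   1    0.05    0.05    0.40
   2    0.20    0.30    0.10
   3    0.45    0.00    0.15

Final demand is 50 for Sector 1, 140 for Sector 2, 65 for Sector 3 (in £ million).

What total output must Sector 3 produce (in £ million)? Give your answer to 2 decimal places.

I − A =
  [   0.95    -0.05    -0.40]
  [  -0.20     0.70    -0.10]
  [  -0.45     0.00     0.85]
Cofactors of I−A, C_ij = (−1)^(i+j)·(minor ij) (rows/columns in the sector order above):
  C_11 = (0.70)(0.85) − (-0.10)(0.00) = 0.5950
  C_12 = −[(-0.20)(0.85) − (-0.10)(-0.45)] = 0.2150
  C_13 = (-0.20)(0.00) − (0.70)(-0.45) = 0.3150
  C_21 = −[(-0.05)(0.85) − (-0.40)(0.00)] = 0.0425
  C_22 = (0.95)(0.85) − (-0.40)(-0.45) = 0.6275
  C_23 = −[(0.95)(0.00) − (-0.05)(-0.45)] = 0.0225
  C_31 = (-0.05)(-0.10) − (-0.40)(0.70) = 0.2850
  C_32 = −[(0.95)(-0.10) − (-0.40)(-0.20)] = 0.1750
  C_33 = (0.95)(0.70) − (-0.05)(-0.20) = 0.6550
det(I−A) = Σ_j (I−A)_1j·C_1j = (0.95)(0.5950) + (-0.05)(0.2150) + (-0.40)(0.3150) = 0.4285
adj(I−A) = Cᵀ =
  [ 0.5950   0.0425   0.2850]
  [ 0.2150   0.6275   0.1750]
  [ 0.3150   0.0225   0.6550]
(I − A)⁻¹ = adj(I−A) / det(I−A) ≈
  [   1.3886     0.0992     0.6651]
  [   0.5018     1.4644     0.4084]
  [   0.7351     0.0525     1.5286]
x = (I − A)⁻¹ d = adj(I−A)·d / det(I−A), with det(I−A) = 0.4285:
  x_1 = (0.5950·50 + 0.0425·140 + 0.2850·65) / 0.4285 = 54.225 / 0.4285 ≈ 126.55
  x_2 = (0.2150·50 + 0.6275·140 + 0.1750·65) / 0.4285 = 109.975 / 0.4285 ≈ 256.65
  x_3 = (0.3150·50 + 0.0225·140 + 0.6550·65) / 0.4285 = 61.475 / 0.4285 ≈ 143.47

x_3 = 143.47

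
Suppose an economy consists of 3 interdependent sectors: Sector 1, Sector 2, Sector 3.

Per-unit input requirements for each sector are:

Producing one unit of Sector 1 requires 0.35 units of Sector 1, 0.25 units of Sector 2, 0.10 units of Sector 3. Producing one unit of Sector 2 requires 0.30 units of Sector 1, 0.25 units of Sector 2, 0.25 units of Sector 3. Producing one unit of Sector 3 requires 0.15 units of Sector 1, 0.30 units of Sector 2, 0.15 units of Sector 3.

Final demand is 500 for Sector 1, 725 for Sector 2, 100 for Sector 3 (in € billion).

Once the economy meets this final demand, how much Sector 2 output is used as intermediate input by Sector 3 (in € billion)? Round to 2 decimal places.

I − A =
  [   0.65    -0.30    -0.15]
  [  -0.25     0.75    -0.30]
  [  -0.10    -0.25     0.85]
Cofactors of I−A, C_ij = (−1)^(i+j)·(minor ij) (rows/columns in the sector order above):
  C_11 = (0.75)(0.85) − (-0.30)(-0.25) = 0.5625
  C_12 = −[(-0.25)(0.85) − (-0.30)(-0.10)] = 0.2425
  C_13 = (-0.25)(-0.25) − (0.75)(-0.10) = 0.1375
  C_21 = −[(-0.30)(0.85) − (-0.15)(-0.25)] = 0.2925
  C_22 = (0.65)(0.85) − (-0.15)(-0.10) = 0.5375
  C_23 = −[(0.65)(-0.25) − (-0.30)(-0.10)] = 0.1925
  C_31 = (-0.30)(-0.30) − (-0.15)(0.75) = 0.2025
  C_32 = −[(0.65)(-0.30) − (-0.15)(-0.25)] = 0.2325
  C_33 = (0.65)(0.75) − (-0.30)(-0.25) = 0.4125
det(I−A) = Σ_j (I−A)_1j·C_1j = (0.65)(0.5625) + (-0.30)(0.2425) + (-0.15)(0.1375) = 0.27225
adj(I−A) = Cᵀ =
  [ 0.5625   0.2925   0.2025]
  [ 0.2425   0.5375   0.2325]
  [ 0.1375   0.1925   0.4125]
(I − A)⁻¹ = adj(I−A) / det(I−A) ≈
  [   2.0661     1.0744     0.7438]
  [   0.8907     1.9743     0.8540]
  [   0.5051     0.7071     1.5152]
First solve x = (I − A)⁻¹ d = adj(I−A)·d / det(I−A); in particular x_3 = (0.1375·500 + 0.1925·725 + 0.4125·100) / 0.27225 = 249.5625 / 0.27225 ≈ 916.6667.
Intermediate flow from 2 to 3: z_23 = a_23 · x_3 = 0.30 × 249.5625 / 0.27225 = 74.86875 / 0.27225 = 275.00.

z_23 = 275.00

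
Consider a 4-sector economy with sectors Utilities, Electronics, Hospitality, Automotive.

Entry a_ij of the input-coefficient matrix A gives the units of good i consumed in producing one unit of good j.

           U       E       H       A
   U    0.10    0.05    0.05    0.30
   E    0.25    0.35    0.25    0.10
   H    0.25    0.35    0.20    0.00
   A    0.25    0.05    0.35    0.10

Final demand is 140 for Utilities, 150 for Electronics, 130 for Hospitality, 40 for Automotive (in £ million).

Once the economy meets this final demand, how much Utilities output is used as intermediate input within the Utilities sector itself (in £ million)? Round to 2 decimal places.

I − A =
  [   0.90    -0.05    -0.05    -0.30]
  [  -0.25     0.65    -0.25    -0.10]
  [  -0.25    -0.35     0.80     0.00]
  [  -0.25    -0.05    -0.35     0.90]
Compute the cofactors C_ij = (−1)^(i+j)·(3×3 minor ij) of I−A; the adjugate is their transpose:
adj(I−A) = Cᵀ =
  [ 0.373000   0.100500   0.114000   0.135500]
  [ 0.265000   0.550500   0.254000   0.149500]
  [ 0.232500   0.272250   0.457000   0.107750]
  [ 0.208750   0.164375   0.223500   0.363625]
det(I−A) = Σ_j (I−A)_1j·C_1j = (0.90)(0.373000) + (-0.05)(0.265000) + (-0.05)(0.232500) + (-0.30)(0.208750) = 0.2482
(I − A)⁻¹ = adj(I−A) / det(I−A) ≈
  [   1.5028     0.4049     0.4593     0.5459]
  [   1.0677     2.2180     1.0234     0.6023]
  [   0.9367     1.0969     1.8413     0.4341]
  [   0.8411     0.6623     0.9005     1.4650]
First solve x = (I − A)⁻¹ d = adj(I−A)·d / det(I−A); in particular x_U = (0.373000·140 + 0.100500·150 + 0.114000·130 + 0.135500·40) / 0.2482 = 87.535 / 0.2482 ≈ 352.6793.
Intermediate flow from U to U: z_UU = a_UU · x_U = 0.10 × 87.535 / 0.2482 = 8.7535 / 0.2482 ≈ 35.27.

z_UU = 35.27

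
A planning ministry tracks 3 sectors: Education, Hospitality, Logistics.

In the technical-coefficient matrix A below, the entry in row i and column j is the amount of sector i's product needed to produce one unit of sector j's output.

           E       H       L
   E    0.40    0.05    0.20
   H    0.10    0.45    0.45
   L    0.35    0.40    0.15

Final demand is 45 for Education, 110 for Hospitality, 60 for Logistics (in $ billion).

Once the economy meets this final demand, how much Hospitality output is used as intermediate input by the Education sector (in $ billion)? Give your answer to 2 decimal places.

I − A =
  [   0.60    -0.05    -0.20]
  [  -0.10     0.55    -0.45]
  [  -0.35    -0.40     0.85]
Cofactors of I−A, C_ij = (−1)^(i+j)·(minor ij) (rows/columns in the sector order above):
  C_11 = (0.55)(0.85) − (-0.45)(-0.40) = 0.2875
  C_12 = −[(-0.10)(0.85) − (-0.45)(-0.35)] = 0.2425
  C_13 = (-0.10)(-0.40) − (0.55)(-0.35) = 0.2325
  C_21 = −[(-0.05)(0.85) − (-0.20)(-0.40)] = 0.1225
  C_22 = (0.60)(0.85) − (-0.20)(-0.35) = 0.4400
  C_23 = −[(0.60)(-0.40) − (-0.05)(-0.35)] = 0.2575
  C_31 = (-0.05)(-0.45) − (-0.20)(0.55) = 0.1325
  C_32 = −[(0.60)(-0.45) − (-0.20)(-0.10)] = 0.2900
  C_33 = (0.60)(0.55) − (-0.05)(-0.10) = 0.3250
det(I−A) = Σ_j (I−A)_1j·C_1j = (0.60)(0.2875) + (-0.05)(0.2425) + (-0.20)(0.2325) = 0.113875
adj(I−A) = Cᵀ =
  [ 0.2875   0.1225   0.1325]
  [ 0.2425   0.4400   0.2900]
  [ 0.2325   0.2575   0.3250]
(I − A)⁻¹ = adj(I−A) / det(I−A) ≈
  [   2.5247     1.0757     1.1636]
  [   2.1295     3.8639     2.5467]
  [   2.0417     2.2613     2.8540]
First solve x = (I − A)⁻¹ d = adj(I−A)·d / det(I−A); in particular x_E = (0.2875·45 + 0.1225·110 + 0.1325·60) / 0.113875 = 34.3625 / 0.113875 ≈ 301.7563.
Intermediate flow from H to E: z_HE = a_HE · x_E = 0.10 × 34.3625 / 0.113875 = 3.43625 / 0.113875 ≈ 30.18.

z_HE = 30.18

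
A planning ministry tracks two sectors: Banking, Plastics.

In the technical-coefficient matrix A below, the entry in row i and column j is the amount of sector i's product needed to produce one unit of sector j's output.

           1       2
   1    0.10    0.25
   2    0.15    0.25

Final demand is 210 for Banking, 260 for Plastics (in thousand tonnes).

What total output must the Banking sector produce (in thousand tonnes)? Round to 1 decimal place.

I − A =
  [   0.90    -0.25]
  [  -0.15     0.75]
det(I−A) = (0.90)(0.75) − (-0.25)(-0.15) = 0.6375
adj(I−A) = [[0.75, 0.25], [0.15, 0.90]]
(I − A)⁻¹ = adj(I−A) / det(I−A) ≈
  [   1.1765     0.3922]
  [   0.2353     1.4118]
x = (I − A)⁻¹ d = adj(I−A)·d / det(I−A), with det(I−A) = 0.6375:
  x_1 = (0.75·210 + 0.25·260) / 0.6375 = 222.50 / 0.6375 ≈ 349.0
  x_2 = (0.15·210 + 0.90·260) / 0.6375 = 265.50 / 0.6375 ≈ 416.5

x_1 = 349.0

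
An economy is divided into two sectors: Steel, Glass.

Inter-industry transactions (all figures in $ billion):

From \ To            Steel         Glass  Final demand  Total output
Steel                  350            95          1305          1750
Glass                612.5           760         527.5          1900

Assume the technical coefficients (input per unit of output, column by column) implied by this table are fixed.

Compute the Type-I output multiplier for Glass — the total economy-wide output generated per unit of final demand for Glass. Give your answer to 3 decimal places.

m_2 = 1.838

Technical coefficients a_ij = z_ij / X_j:
  a_11 = 350/1750 = 0.20, a_21 = 612.5/1750 = 0.35
  a_12 = 95/1900 = 0.05, a_22 = 760/1900 = 0.40
I − A =
  [   0.80    -0.05]
  [  -0.35     0.60]
det(I−A) = (0.80)(0.60) − (-0.05)(-0.35) = 0.4625
adj(I−A) = [[0.60, 0.05], [0.35, 0.80]]
(I − A)⁻¹ = adj(I−A) / det(I−A) ≈
  [   1.2973     0.1081]
  [   0.7568     1.7297]
The output multiplier for sector j is the column-j sum of the Leontief inverse (I − A)⁻¹ = adj(I−A) / det(I−A).
Column 2 of adj(I−A): (0.05, 0.80); det(I−A) = 0.4625.
m_2 = (0.05 + 0.80) / 0.4625 = 0.85 / 0.4625 ≈ 1.838.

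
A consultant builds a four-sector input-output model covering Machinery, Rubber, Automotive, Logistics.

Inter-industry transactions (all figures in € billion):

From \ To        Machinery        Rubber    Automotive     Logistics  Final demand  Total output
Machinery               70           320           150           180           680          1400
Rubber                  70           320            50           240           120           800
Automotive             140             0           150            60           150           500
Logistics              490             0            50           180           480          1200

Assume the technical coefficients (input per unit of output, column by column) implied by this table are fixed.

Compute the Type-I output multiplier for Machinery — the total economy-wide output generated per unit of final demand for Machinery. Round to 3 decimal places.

Technical coefficients a_ij = z_ij / X_j:
  a_MM = 70/1400 = 0.05, a_RM = 70/1400 = 0.05, a_AM = 140/1400 = 0.10, a_LM = 490/1400 = 0.35
  a_MR = 320/800 = 0.40, a_RR = 320/800 = 0.40, a_AR = 0/800 = 0.00, a_LR = 0/800 = 0.00
  a_MA = 150/500 = 0.30, a_RA = 50/500 = 0.10, a_AA = 150/500 = 0.30, a_LA = 50/500 = 0.10
  a_ML = 180/1200 = 0.15, a_RL = 240/1200 = 0.20, a_AL = 60/1200 = 0.05, a_LL = 180/1200 = 0.15
I − A =
  [   0.95    -0.40    -0.30    -0.15]
  [  -0.05     0.60    -0.10    -0.20]
  [  -0.10     0.00     0.70    -0.05]
  [  -0.35     0.00    -0.10     0.85]
Compute the cofactors C_ij = (−1)^(i+j)·(3×3 minor ij) of I−A; the adjugate is their transpose:
adj(I−A) = Cᵀ =
  [ 0.35400   0.23600   0.20400   0.13000]
  [ 0.09075   0.49150   0.12900   0.13925]
  [ 0.06150   0.04100   0.40800   0.04450]
  [ 0.15300   0.10200   0.13200   0.36300]
det(I−A) = Σ_j (I−A)_1j·C_1j = (0.95)(0.35400) + (-0.40)(0.09075) + (-0.30)(0.06150) + (-0.15)(0.15300) = 0.2586
(I − A)⁻¹ = adj(I−A) / det(I−A) ≈
  [   1.3689     0.9126     0.7889     0.5027]
  [   0.3509     1.9006     0.4988     0.5385]
  [   0.2378     0.1585     1.5777     0.1721]
  [   0.5916     0.3944     0.5104     1.4037]
The output multiplier for sector j is the column-j sum of the Leontief inverse (I − A)⁻¹ = adj(I−A) / det(I−A).
Column M of adj(I−A): (0.35400, 0.09075, 0.06150, 0.15300); det(I−A) = 0.2586.
m_M = (0.35400 + 0.09075 + 0.06150 + 0.15300) / 0.2586 = 0.65925 / 0.2586 ≈ 2.549.

m_M = 2.549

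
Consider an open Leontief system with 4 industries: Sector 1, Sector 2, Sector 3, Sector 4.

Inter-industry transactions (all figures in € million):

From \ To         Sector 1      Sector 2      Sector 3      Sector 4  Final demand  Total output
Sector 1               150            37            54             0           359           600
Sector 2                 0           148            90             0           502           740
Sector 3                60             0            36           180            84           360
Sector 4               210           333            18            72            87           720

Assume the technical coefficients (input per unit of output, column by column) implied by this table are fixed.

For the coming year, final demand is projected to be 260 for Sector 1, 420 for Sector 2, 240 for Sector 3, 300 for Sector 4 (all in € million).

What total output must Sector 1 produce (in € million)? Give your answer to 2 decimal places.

x_1 = 509.26

Technical coefficients a_ij = z_ij / X_j:
  a_11 = 150/600 = 0.25, a_21 = 0/600 = 0.00, a_31 = 60/600 = 0.10, a_41 = 210/600 = 0.35
  a_12 = 37/740 = 0.05, a_22 = 148/740 = 0.20, a_32 = 0/740 = 0.00, a_42 = 333/740 = 0.45
  a_13 = 54/360 = 0.15, a_23 = 90/360 = 0.25, a_33 = 36/360 = 0.10, a_43 = 18/360 = 0.05
  a_14 = 0/720 = 0.00, a_24 = 0/720 = 0.00, a_34 = 180/720 = 0.25, a_44 = 72/720 = 0.10
I − A =
  [   0.75    -0.05    -0.15     0.00]
  [   0.00     0.80    -0.25     0.00]
  [  -0.10     0.00     0.90    -0.25]
  [  -0.35    -0.45    -0.05     0.90]
Compute the cofactors C_ij = (−1)^(i+j)·(3×3 minor ij) of I−A; the adjugate is their transpose:
adj(I−A) = Cᵀ =
  [ 0.609875   0.056750   0.119250   0.033125]
  [ 0.044375   0.571500   0.168750   0.046875]
  [ 0.142000   0.093250   0.540000   0.150000]
  [ 0.267250   0.313000   0.160750   0.526750]
det(I−A) = Σ_j (I−A)_1j·C_1j = (0.75)(0.609875) + (-0.05)(0.044375) + (-0.15)(0.142000) + (0.00)(0.267250) = 0.4338875
(I − A)⁻¹ = adj(I−A) / det(I−A) ≈
  [   1.4056     0.1308     0.2748     0.0763]
  [   0.1023     1.3172     0.3889     0.1080]
  [   0.3273     0.2149     1.2446     0.3457]
  [   0.6159     0.7214     0.3705     1.2140]
x = (I − A)⁻¹ d = adj(I−A)·d / det(I−A), with det(I−A) = 0.4338875:
  x_1 = (0.609875·260 + 0.056750·420 + 0.119250·240 + 0.033125·300) / 0.4338875 = 220.96 / 0.4338875 ≈ 509.26
  x_2 = (0.044375·260 + 0.571500·420 + 0.168750·240 + 0.046875·300) / 0.4338875 = 306.13 / 0.4338875 ≈ 705.55
  x_3 = (0.142000·260 + 0.093250·420 + 0.540000·240 + 0.150000·300) / 0.4338875 = 250.685 / 0.4338875 ≈ 577.76
  x_4 = (0.267250·260 + 0.313000·420 + 0.160750·240 + 0.526750·300) / 0.4338875 = 397.55 / 0.4338875 ≈ 916.25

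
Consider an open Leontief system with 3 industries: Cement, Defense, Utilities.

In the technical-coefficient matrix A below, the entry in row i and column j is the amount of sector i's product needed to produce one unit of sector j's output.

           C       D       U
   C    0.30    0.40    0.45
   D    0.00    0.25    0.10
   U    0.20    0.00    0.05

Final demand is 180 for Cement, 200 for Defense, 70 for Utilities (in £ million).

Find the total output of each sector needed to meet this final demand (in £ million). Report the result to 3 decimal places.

I − A =
  [   0.70    -0.40    -0.45]
  [   0.00     0.75    -0.10]
  [  -0.20     0.00     0.95]
Cofactors of I−A, C_ij = (−1)^(i+j)·(minor ij) (rows/columns in the sector order above):
  C_11 = (0.75)(0.95) − (-0.10)(0.00) = 0.7125
  C_12 = −[(0.00)(0.95) − (-0.10)(-0.20)] = 0.0200
  C_13 = (0.00)(0.00) − (0.75)(-0.20) = 0.1500
  C_21 = −[(-0.40)(0.95) − (-0.45)(0.00)] = 0.3800
  C_22 = (0.70)(0.95) − (-0.45)(-0.20) = 0.5750
  C_23 = −[(0.70)(0.00) − (-0.40)(-0.20)] = 0.0800
  C_31 = (-0.40)(-0.10) − (-0.45)(0.75) = 0.3775
  C_32 = −[(0.70)(-0.10) − (-0.45)(0.00)] = 0.0700
  C_33 = (0.70)(0.75) − (-0.40)(0.00) = 0.5250
det(I−A) = Σ_j (I−A)_1j·C_1j = (0.70)(0.7125) + (-0.40)(0.0200) + (-0.45)(0.1500) = 0.42325
adj(I−A) = Cᵀ =
  [ 0.7125   0.3800   0.3775]
  [ 0.0200   0.5750   0.0700]
  [ 0.1500   0.0800   0.5250]
(I − A)⁻¹ = adj(I−A) / det(I−A) ≈
  [   1.6834     0.8978     0.8919]
  [   0.0473     1.3585     0.1654]
  [   0.3544     0.1890     1.2404]
x = (I − A)⁻¹ d = adj(I−A)·d / det(I−A), with det(I−A) = 0.42325:
  x_C = (0.7125·180 + 0.3800·200 + 0.3775·70) / 0.42325 = 230.675 / 0.42325 ≈ 545.009
  x_D = (0.0200·180 + 0.5750·200 + 0.0700·70) / 0.42325 = 123.50 / 0.42325 ≈ 291.790
  x_U = (0.1500·180 + 0.0800·200 + 0.5250·70) / 0.42325 = 79.75 / 0.42325 ≈ 188.423

x_C = 545.009, x_D = 291.790, x_U = 188.423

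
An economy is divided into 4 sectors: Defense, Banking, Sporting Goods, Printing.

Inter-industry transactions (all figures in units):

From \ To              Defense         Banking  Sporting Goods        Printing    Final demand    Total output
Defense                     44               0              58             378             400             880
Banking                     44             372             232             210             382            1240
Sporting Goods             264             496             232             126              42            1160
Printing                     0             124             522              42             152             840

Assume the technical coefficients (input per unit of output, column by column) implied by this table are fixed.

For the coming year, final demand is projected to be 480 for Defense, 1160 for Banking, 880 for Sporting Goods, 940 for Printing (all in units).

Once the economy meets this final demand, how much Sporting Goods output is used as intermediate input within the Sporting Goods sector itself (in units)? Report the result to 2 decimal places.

Technical coefficients a_ij = z_ij / X_j:
  a_11 = 44/880 = 0.05, a_21 = 44/880 = 0.05, a_31 = 264/880 = 0.30, a_41 = 0/880 = 0.00
  a_12 = 0/1240 = 0.00, a_22 = 372/1240 = 0.30, a_32 = 496/1240 = 0.40, a_42 = 124/1240 = 0.10
  a_13 = 58/1160 = 0.05, a_23 = 232/1160 = 0.20, a_33 = 232/1160 = 0.20, a_43 = 522/1160 = 0.45
  a_14 = 378/840 = 0.45, a_24 = 210/840 = 0.25, a_34 = 126/840 = 0.15, a_44 = 42/840 = 0.05
I − A =
  [   0.95     0.00    -0.05    -0.45]
  [  -0.05     0.70    -0.20    -0.25]
  [  -0.30    -0.40     0.80    -0.15]
  [   0.00    -0.10    -0.45     0.95]
Compute the cofactors C_ij = (−1)^(i+j)·(3×3 minor ij) of I−A; the adjugate is their transpose:
adj(I−A) = Cᵀ =
  [ 0.340750   0.136750   0.182750   0.226250]
  [ 0.125375   0.582875   0.299875   0.260125]
  [ 0.211750   0.388750   0.605750   0.298250]
  [ 0.113500   0.245500   0.318500   0.444500]
det(I−A) = Σ_j (I−A)_1j·C_1j = (0.95)(0.340750) + (0.00)(0.125375) + (-0.05)(0.211750) + (-0.45)(0.113500) = 0.26205
(I − A)⁻¹ = adj(I−A) / det(I−A) ≈
  [   1.3003     0.5218     0.6974     0.8634]
  [   0.4784     2.2243     1.1443     0.9927]
  [   0.8081     1.4835     2.3116     1.1381]
  [   0.4331     0.9368     1.2154     1.6962]
First solve x = (I − A)⁻¹ d = adj(I−A)·d / det(I−A); in particular x_3 = (0.211750·480 + 0.388750·1160 + 0.605750·880 + 0.298250·940) / 0.26205 = 1366.005 / 0.26205 ≈ 5212.7647.
Intermediate flow from 3 to 3: z_33 = a_33 · x_3 = 0.20 × 1366.005 / 0.26205 = 273.201 / 0.26205 ≈ 1042.55.

z_33 = 1042.55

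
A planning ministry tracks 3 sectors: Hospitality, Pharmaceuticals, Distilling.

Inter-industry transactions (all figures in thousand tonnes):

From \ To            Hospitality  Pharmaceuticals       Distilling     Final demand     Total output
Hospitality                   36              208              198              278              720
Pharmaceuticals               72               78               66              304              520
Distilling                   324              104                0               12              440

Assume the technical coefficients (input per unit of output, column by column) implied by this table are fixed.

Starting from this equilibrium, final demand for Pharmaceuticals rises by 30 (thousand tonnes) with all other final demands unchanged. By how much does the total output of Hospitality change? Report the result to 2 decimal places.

Δx_H = 27.69

Technical coefficients a_ij = z_ij / X_j:
  a_HH = 36/720 = 0.05, a_PH = 72/720 = 0.10, a_DH = 324/720 = 0.45
  a_HP = 208/520 = 0.40, a_PP = 78/520 = 0.15, a_DP = 104/520 = 0.20
  a_HD = 198/440 = 0.45, a_PD = 66/440 = 0.15, a_DD = 0/440 = 0.00
I − A =
  [   0.95    -0.40    -0.45]
  [  -0.10     0.85    -0.15]
  [  -0.45    -0.20     1.00]
Cofactors of I−A, C_ij = (−1)^(i+j)·(minor ij) (rows/columns in the sector order above):
  C_11 = (0.85)(1.00) − (-0.15)(-0.20) = 0.8200
  C_12 = −[(-0.10)(1.00) − (-0.15)(-0.45)] = 0.1675
  C_13 = (-0.10)(-0.20) − (0.85)(-0.45) = 0.4025
  C_21 = −[(-0.40)(1.00) − (-0.45)(-0.20)] = 0.4900
  C_22 = (0.95)(1.00) − (-0.45)(-0.45) = 0.7475
  C_23 = −[(0.95)(-0.20) − (-0.40)(-0.45)] = 0.3700
  C_31 = (-0.40)(-0.15) − (-0.45)(0.85) = 0.4425
  C_32 = −[(0.95)(-0.15) − (-0.45)(-0.10)] = 0.1875
  C_33 = (0.95)(0.85) − (-0.40)(-0.10) = 0.7675
det(I−A) = Σ_j (I−A)_1j·C_1j = (0.95)(0.8200) + (-0.40)(0.1675) + (-0.45)(0.4025) = 0.530875
adj(I−A) = Cᵀ =
  [ 0.8200   0.4900   0.4425]
  [ 0.1675   0.7475   0.1875]
  [ 0.4025   0.3700   0.7675]
(I − A)⁻¹ = adj(I−A) / det(I−A) ≈
  [   1.5446     0.9230     0.8335]
  [   0.3155     1.4081     0.3532]
  [   0.7582     0.6970     1.4457]
Δx = (I − A)⁻¹ Δd with Δd having +30 in the Pharmaceuticals component and 0 elsewhere.
So Δx_H = L_HP · (+30), where L_HP = adj(I−A)_HP / det(I−A) = 0.4900 / 0.530875.
Δx_H = 0.4900 × (+30) / 0.530875 = 14.70 / 0.530875 ≈ 27.69.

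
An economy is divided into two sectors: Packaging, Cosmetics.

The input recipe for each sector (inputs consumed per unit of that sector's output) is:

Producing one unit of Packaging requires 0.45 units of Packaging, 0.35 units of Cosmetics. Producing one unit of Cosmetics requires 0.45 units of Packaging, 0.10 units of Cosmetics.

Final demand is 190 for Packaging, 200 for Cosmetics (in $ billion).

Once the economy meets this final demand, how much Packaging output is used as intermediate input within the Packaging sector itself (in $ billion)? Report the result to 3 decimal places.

I − A =
  [   0.55    -0.45]
  [  -0.35     0.90]
det(I−A) = (0.55)(0.90) − (-0.45)(-0.35) = 0.3375
adj(I−A) = [[0.90, 0.45], [0.35, 0.55]]
(I − A)⁻¹ = adj(I−A) / det(I−A) ≈
  [   2.6667     1.3333]
  [   1.0370     1.6296]
First solve x = (I − A)⁻¹ d = adj(I−A)·d / det(I−A); in particular x_1 = (0.90·190 + 0.45·200) / 0.3375 = 261.00 / 0.3375 ≈ 773.33333.
Intermediate flow from 1 to 1: z_11 = a_11 · x_1 = 0.45 × 261.00 / 0.3375 = 117.45 / 0.3375 = 348.000.

z_11 = 348.000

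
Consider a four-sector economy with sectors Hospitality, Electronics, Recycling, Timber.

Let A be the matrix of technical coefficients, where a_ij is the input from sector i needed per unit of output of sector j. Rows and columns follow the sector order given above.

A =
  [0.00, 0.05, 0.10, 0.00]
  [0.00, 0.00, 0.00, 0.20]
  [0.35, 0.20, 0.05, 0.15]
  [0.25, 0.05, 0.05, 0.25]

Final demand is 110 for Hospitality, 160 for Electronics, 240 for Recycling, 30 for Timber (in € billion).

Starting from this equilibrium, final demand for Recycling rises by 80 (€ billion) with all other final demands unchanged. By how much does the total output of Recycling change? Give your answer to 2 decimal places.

I − A =
  [   1.00    -0.05    -0.10     0.00]
  [   0.00     1.00     0.00    -0.20]
  [  -0.35    -0.20     0.95    -0.15]
  [  -0.25    -0.05    -0.05     0.75]
Compute the cofactors C_ij = (−1)^(i+j)·(3×3 minor ij) of I−A; the adjugate is their transpose:
adj(I−A) = Cᵀ =
  [ 0.6935   0.0510   0.0745   0.0285]
  [ 0.0510   0.6750   0.0150   0.1830]
  [ 0.3065   0.1725   0.7375   0.1935]
  [ 0.2550   0.0735   0.0750   0.9150]
det(I−A) = Σ_j (I−A)_1j·C_1j = (1.00)(0.6935) + (-0.05)(0.0510) + (-0.10)(0.3065) + (0.00)(0.2550) = 0.6603
(I − A)⁻¹ = adj(I−A) / det(I−A) ≈
  [   1.0503     0.0772     0.1128     0.0432]
  [   0.0772     1.0223     0.0227     0.2771]
  [   0.4642     0.2612     1.1169     0.2930]
  [   0.3862     0.1113     0.1136     1.3857]
Δx = (I − A)⁻¹ Δd with Δd having +80 in the Recycling component and 0 elsewhere.
So Δx_3 = L_33 · (+80), where L_33 = adj(I−A)_33 / det(I−A) = 0.7375 / 0.6603.
Δx_3 = 0.7375 × (+80) / 0.6603 = 59.00 / 0.6603 ≈ 89.35.

Δx_3 = 89.35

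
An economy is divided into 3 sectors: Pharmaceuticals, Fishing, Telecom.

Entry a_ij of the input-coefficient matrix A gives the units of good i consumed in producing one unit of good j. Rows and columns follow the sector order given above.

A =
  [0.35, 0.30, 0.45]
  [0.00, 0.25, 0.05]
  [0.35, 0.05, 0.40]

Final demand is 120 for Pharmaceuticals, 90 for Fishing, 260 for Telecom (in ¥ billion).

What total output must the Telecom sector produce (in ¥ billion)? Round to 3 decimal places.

I − A =
  [   0.65    -0.30    -0.45]
  [   0.00     0.75    -0.05]
  [  -0.35    -0.05     0.60]
Cofactors of I−A, C_ij = (−1)^(i+j)·(minor ij) (rows/columns in the sector order above):
  C_11 = (0.75)(0.60) − (-0.05)(-0.05) = 0.4475
  C_12 = −[(0.00)(0.60) − (-0.05)(-0.35)] = 0.0175
  C_13 = (0.00)(-0.05) − (0.75)(-0.35) = 0.2625
  C_21 = −[(-0.30)(0.60) − (-0.45)(-0.05)] = 0.2025
  C_22 = (0.65)(0.60) − (-0.45)(-0.35) = 0.2325
  C_23 = −[(0.65)(-0.05) − (-0.30)(-0.35)] = 0.1375
  C_31 = (-0.30)(-0.05) − (-0.45)(0.75) = 0.3525
  C_32 = −[(0.65)(-0.05) − (-0.45)(0.00)] = 0.0325
  C_33 = (0.65)(0.75) − (-0.30)(0.00) = 0.4875
det(I−A) = Σ_j (I−A)_1j·C_1j = (0.65)(0.4475) + (-0.30)(0.0175) + (-0.45)(0.2625) = 0.1675
adj(I−A) = Cᵀ =
  [ 0.4475   0.2025   0.3525]
  [ 0.0175   0.2325   0.0325]
  [ 0.2625   0.1375   0.4875]
(I − A)⁻¹ = adj(I−A) / det(I−A) ≈
  [   2.6716     1.2090     2.1045]
  [   0.1045     1.3881     0.1940]
  [   1.5672     0.8209     2.9104]
x = (I − A)⁻¹ d = adj(I−A)·d / det(I−A), with det(I−A) = 0.1675:
  x_1 = (0.4475·120 + 0.2025·90 + 0.3525·260) / 0.1675 = 163.575 / 0.1675 ≈ 976.567
  x_2 = (0.0175·120 + 0.2325·90 + 0.0325·260) / 0.1675 = 31.475 / 0.1675 ≈ 187.910
  x_3 = (0.2625·120 + 0.1375·90 + 0.4875·260) / 0.1675 = 170.625 / 0.1675 ≈ 1018.657

x_3 = 1018.657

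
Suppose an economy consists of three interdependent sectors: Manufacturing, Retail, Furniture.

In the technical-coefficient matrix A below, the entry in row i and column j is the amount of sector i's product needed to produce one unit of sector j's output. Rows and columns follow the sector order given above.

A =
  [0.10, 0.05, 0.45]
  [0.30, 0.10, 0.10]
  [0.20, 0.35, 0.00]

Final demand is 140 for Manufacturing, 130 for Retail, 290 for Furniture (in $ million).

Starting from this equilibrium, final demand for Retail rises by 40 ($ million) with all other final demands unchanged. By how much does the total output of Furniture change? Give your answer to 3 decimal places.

I − A =
  [   0.90    -0.05    -0.45]
  [  -0.30     0.90    -0.10]
  [  -0.20    -0.35     1.00]
Cofactors of I−A, C_ij = (−1)^(i+j)·(minor ij) (rows/columns in the sector order above):
  C_11 = (0.90)(1.00) − (-0.10)(-0.35) = 0.8650
  C_12 = −[(-0.30)(1.00) − (-0.10)(-0.20)] = 0.3200
  C_13 = (-0.30)(-0.35) − (0.90)(-0.20) = 0.2850
  C_21 = −[(-0.05)(1.00) − (-0.45)(-0.35)] = 0.2075
  C_22 = (0.90)(1.00) − (-0.45)(-0.20) = 0.8100
  C_23 = −[(0.90)(-0.35) − (-0.05)(-0.20)] = 0.3250
  C_31 = (-0.05)(-0.10) − (-0.45)(0.90) = 0.4100
  C_32 = −[(0.90)(-0.10) − (-0.45)(-0.30)] = 0.2250
  C_33 = (0.90)(0.90) − (-0.05)(-0.30) = 0.7950
det(I−A) = Σ_j (I−A)_1j·C_1j = (0.90)(0.8650) + (-0.05)(0.3200) + (-0.45)(0.2850) = 0.63425
adj(I−A) = Cᵀ =
  [ 0.8650   0.2075   0.4100]
  [ 0.3200   0.8100   0.2250]
  [ 0.2850   0.3250   0.7950]
(I − A)⁻¹ = adj(I−A) / det(I−A) ≈
  [   1.3638     0.3272     0.6464]
  [   0.5045     1.2771     0.3547]
  [   0.4493     0.5124     1.2534]
Δx = (I − A)⁻¹ Δd with Δd having +40 in the Retail component and 0 elsewhere.
So Δx_3 = L_32 · (+40), where L_32 = adj(I−A)_32 / det(I−A) = 0.3250 / 0.63425.
Δx_3 = 0.3250 × (+40) / 0.63425 = 13.00 / 0.63425 ≈ 20.497.

Δx_3 = 20.497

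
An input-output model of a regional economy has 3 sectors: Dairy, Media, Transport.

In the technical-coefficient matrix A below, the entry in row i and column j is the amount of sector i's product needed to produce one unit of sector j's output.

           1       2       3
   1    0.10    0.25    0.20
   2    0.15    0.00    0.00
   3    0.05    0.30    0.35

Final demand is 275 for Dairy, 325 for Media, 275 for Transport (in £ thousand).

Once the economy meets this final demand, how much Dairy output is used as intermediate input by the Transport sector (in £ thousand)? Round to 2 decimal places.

z_13 = 131.13

I − A =
  [   0.90    -0.25    -0.20]
  [  -0.15     1.00     0.00]
  [  -0.05    -0.30     0.65]
Cofactors of I−A, C_ij = (−1)^(i+j)·(minor ij) (rows/columns in the sector order above):
  C_11 = (1.00)(0.65) − (0.00)(-0.30) = 0.6500
  C_12 = −[(-0.15)(0.65) − (0.00)(-0.05)] = 0.0975
  C_13 = (-0.15)(-0.30) − (1.00)(-0.05) = 0.0950
  C_21 = −[(-0.25)(0.65) − (-0.20)(-0.30)] = 0.2225
  C_22 = (0.90)(0.65) − (-0.20)(-0.05) = 0.5750
  C_23 = −[(0.90)(-0.30) − (-0.25)(-0.05)] = 0.2825
  C_31 = (-0.25)(0.00) − (-0.20)(1.00) = 0.2000
  C_32 = −[(0.90)(0.00) − (-0.20)(-0.15)] = 0.0300
  C_33 = (0.90)(1.00) − (-0.25)(-0.15) = 0.8625
det(I−A) = Σ_j (I−A)_1j·C_1j = (0.90)(0.6500) + (-0.25)(0.0975) + (-0.20)(0.0950) = 0.541625
adj(I−A) = Cᵀ =
  [ 0.6500   0.2225   0.2000]
  [ 0.0975   0.5750   0.0300]
  [ 0.0950   0.2825   0.8625]
(I − A)⁻¹ = adj(I−A) / det(I−A) ≈
  [   1.2001     0.4108     0.3693]
  [   0.1800     1.0616     0.0554]
  [   0.1754     0.5216     1.5924]
First solve x = (I − A)⁻¹ d = adj(I−A)·d / det(I−A); in particular x_3 = (0.0950·275 + 0.2825·325 + 0.8625·275) / 0.541625 = 355.125 / 0.541625 ≈ 655.6658.
Intermediate flow from 1 to 3: z_13 = a_13 · x_3 = 0.20 × 355.125 / 0.541625 = 71.025 / 0.541625 ≈ 131.13.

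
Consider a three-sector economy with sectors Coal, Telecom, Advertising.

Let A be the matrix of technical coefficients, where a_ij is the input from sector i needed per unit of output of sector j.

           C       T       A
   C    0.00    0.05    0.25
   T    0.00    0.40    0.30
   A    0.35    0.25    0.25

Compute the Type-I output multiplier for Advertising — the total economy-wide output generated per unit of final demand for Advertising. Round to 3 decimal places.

m_A = 3.357

I − A =
  [   1.00    -0.05    -0.25]
  [   0.00     0.60    -0.30]
  [  -0.35    -0.25     0.75]
Cofactors of I−A, C_ij = (−1)^(i+j)·(minor ij) (rows/columns in the sector order above):
  C_11 = (0.60)(0.75) − (-0.30)(-0.25) = 0.3750
  C_12 = −[(0.00)(0.75) − (-0.30)(-0.35)] = 0.1050
  C_13 = (0.00)(-0.25) − (0.60)(-0.35) = 0.2100
  C_21 = −[(-0.05)(0.75) − (-0.25)(-0.25)] = 0.1000
  C_22 = (1.00)(0.75) − (-0.25)(-0.35) = 0.6625
  C_23 = −[(1.00)(-0.25) − (-0.05)(-0.35)] = 0.2675
  C_31 = (-0.05)(-0.30) − (-0.25)(0.60) = 0.1650
  C_32 = −[(1.00)(-0.30) − (-0.25)(0.00)] = 0.3000
  C_33 = (1.00)(0.60) − (-0.05)(0.00) = 0.6000
det(I−A) = Σ_j (I−A)_1j·C_1j = (1.00)(0.3750) + (-0.05)(0.1050) + (-0.25)(0.2100) = 0.31725
adj(I−A) = Cᵀ =
  [ 0.3750   0.1000   0.1650]
  [ 0.1050   0.6625   0.3000]
  [ 0.2100   0.2675   0.6000]
(I − A)⁻¹ = adj(I−A) / det(I−A) ≈
  [   1.1820     0.3152     0.5201]
  [   0.3310     2.0883     0.9456]
  [   0.6619     0.8432     1.8913]
The output multiplier for sector j is the column-j sum of the Leontief inverse (I − A)⁻¹ = adj(I−A) / det(I−A).
Column A of adj(I−A): (0.1650, 0.3000, 0.6000); det(I−A) = 0.31725.
m_A = (0.1650 + 0.3000 + 0.6000) / 0.31725 = 1.065 / 0.31725 ≈ 3.357.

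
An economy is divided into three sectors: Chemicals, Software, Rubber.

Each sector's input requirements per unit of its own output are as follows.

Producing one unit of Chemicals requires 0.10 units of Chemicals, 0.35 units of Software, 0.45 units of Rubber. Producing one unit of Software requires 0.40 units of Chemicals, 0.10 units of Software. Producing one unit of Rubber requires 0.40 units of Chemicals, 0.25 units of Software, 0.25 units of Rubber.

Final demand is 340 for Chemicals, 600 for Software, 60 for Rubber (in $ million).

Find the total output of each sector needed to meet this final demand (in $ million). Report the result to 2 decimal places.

x_1 = 1479.19, x_2 = 1510.66, x_3 = 967.51

I − A =
  [   0.90    -0.40    -0.40]
  [  -0.35     0.90    -0.25]
  [  -0.45     0.00     0.75]
Cofactors of I−A, C_ij = (−1)^(i+j)·(minor ij) (rows/columns in the sector order above):
  C_11 = (0.90)(0.75) − (-0.25)(0.00) = 0.6750
  C_12 = −[(-0.35)(0.75) − (-0.25)(-0.45)] = 0.3750
  C_13 = (-0.35)(0.00) − (0.90)(-0.45) = 0.4050
  C_21 = −[(-0.40)(0.75) − (-0.40)(0.00)] = 0.3000
  C_22 = (0.90)(0.75) − (-0.40)(-0.45) = 0.4950
  C_23 = −[(0.90)(0.00) − (-0.40)(-0.45)] = 0.1800
  C_31 = (-0.40)(-0.25) − (-0.40)(0.90) = 0.4600
  C_32 = −[(0.90)(-0.25) − (-0.40)(-0.35)] = 0.3650
  C_33 = (0.90)(0.90) − (-0.40)(-0.35) = 0.6700
det(I−A) = Σ_j (I−A)_1j·C_1j = (0.90)(0.6750) + (-0.40)(0.3750) + (-0.40)(0.4050) = 0.2955
adj(I−A) = Cᵀ =
  [ 0.6750   0.3000   0.4600]
  [ 0.3750   0.4950   0.3650]
  [ 0.4050   0.1800   0.6700]
(I − A)⁻¹ = adj(I−A) / det(I−A) ≈
  [   2.2843     1.0152     1.5567]
  [   1.2690     1.6751     1.2352]
  [   1.3706     0.6091     2.2673]
x = (I − A)⁻¹ d = adj(I−A)·d / det(I−A), with det(I−A) = 0.2955:
  x_1 = (0.6750·340 + 0.3000·600 + 0.4600·60) / 0.2955 = 437.10 / 0.2955 ≈ 1479.19
  x_2 = (0.3750·340 + 0.4950·600 + 0.3650·60) / 0.2955 = 446.40 / 0.2955 ≈ 1510.66
  x_3 = (0.4050·340 + 0.1800·600 + 0.6700·60) / 0.2955 = 285.90 / 0.2955 ≈ 967.51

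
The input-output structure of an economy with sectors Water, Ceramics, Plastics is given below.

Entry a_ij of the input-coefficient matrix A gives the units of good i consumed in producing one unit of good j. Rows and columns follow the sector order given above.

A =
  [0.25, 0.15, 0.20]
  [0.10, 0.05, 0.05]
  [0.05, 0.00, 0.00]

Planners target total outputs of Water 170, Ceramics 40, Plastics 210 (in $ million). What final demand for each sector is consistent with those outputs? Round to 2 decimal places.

I − A =
  [   0.75    -0.15    -0.20]
  [  -0.10     0.95    -0.05]
  [  -0.05     0.00     1.00]
d = (I − A) x:
  d_W = (+0.75)·170 + (-0.15)·40 + (-0.20)·210 = 79.50
  d_C = (-0.10)·170 + (+0.95)·40 + (-0.05)·210 = 10.50
  d_P = (-0.05)·170 + (+0.00)·40 + (+1.00)·210 = 201.50

d_W = 79.50, d_C = 10.50, d_P = 201.50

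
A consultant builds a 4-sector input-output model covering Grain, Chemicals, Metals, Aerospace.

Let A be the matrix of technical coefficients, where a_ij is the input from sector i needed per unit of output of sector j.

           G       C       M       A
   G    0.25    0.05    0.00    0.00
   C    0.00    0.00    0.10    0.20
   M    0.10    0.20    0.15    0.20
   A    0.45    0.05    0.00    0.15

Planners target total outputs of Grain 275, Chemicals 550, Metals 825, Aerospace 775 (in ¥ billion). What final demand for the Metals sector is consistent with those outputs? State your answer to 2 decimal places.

I − A =
  [   0.75    -0.05     0.00     0.00]
  [   0.00     1.00    -0.10    -0.20]
  [  -0.10    -0.20     0.85    -0.20]
  [  -0.45    -0.05     0.00     0.85]
d = (I − A) x:
  d_G = (+0.75)·275 + (-0.05)·550 + (+0.00)·825 + (+0.00)·775 = 178.75
  d_C = (+0.00)·275 + (+1.00)·550 + (-0.10)·825 + (-0.20)·775 = 312.50
  d_M = (-0.10)·275 + (-0.20)·550 + (+0.85)·825 + (-0.20)·775 = 408.75
  d_A = (-0.45)·275 + (-0.05)·550 + (+0.00)·825 + (+0.85)·775 = 507.50

d_M = 408.75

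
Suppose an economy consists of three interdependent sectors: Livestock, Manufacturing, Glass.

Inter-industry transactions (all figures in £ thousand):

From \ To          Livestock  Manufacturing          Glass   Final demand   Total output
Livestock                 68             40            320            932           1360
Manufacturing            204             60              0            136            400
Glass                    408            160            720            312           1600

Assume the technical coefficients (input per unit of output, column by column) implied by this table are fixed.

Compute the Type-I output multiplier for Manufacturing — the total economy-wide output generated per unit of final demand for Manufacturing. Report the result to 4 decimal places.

Technical coefficients a_ij = z_ij / X_j:
  a_11 = 68/1360 = 0.05, a_21 = 204/1360 = 0.15, a_31 = 408/1360 = 0.30
  a_12 = 40/400 = 0.10, a_22 = 60/400 = 0.15, a_32 = 160/400 = 0.40
  a_13 = 320/1600 = 0.20, a_23 = 0/1600 = 0.00, a_33 = 720/1600 = 0.45
I − A =
  [   0.95    -0.10    -0.20]
  [  -0.15     0.85     0.00]
  [  -0.30    -0.40     0.55]
Cofactors of I−A, C_ij = (−1)^(i+j)·(minor ij) (rows/columns in the sector order above):
  C_11 = (0.85)(0.55) − (0.00)(-0.40) = 0.4675
  C_12 = −[(-0.15)(0.55) − (0.00)(-0.30)] = 0.0825
  C_13 = (-0.15)(-0.40) − (0.85)(-0.30) = 0.3150
  C_21 = −[(-0.10)(0.55) − (-0.20)(-0.40)] = 0.1350
  C_22 = (0.95)(0.55) − (-0.20)(-0.30) = 0.4625
  C_23 = −[(0.95)(-0.40) − (-0.10)(-0.30)] = 0.4100
  C_31 = (-0.10)(0.00) − (-0.20)(0.85) = 0.1700
  C_32 = −[(0.95)(0.00) − (-0.20)(-0.15)] = 0.0300
  C_33 = (0.95)(0.85) − (-0.10)(-0.15) = 0.7925
det(I−A) = Σ_j (I−A)_1j·C_1j = (0.95)(0.4675) + (-0.10)(0.0825) + (-0.20)(0.3150) = 0.372875
adj(I−A) = Cᵀ =
  [ 0.4675   0.1350   0.1700]
  [ 0.0825   0.4625   0.0300]
  [ 0.3150   0.4100   0.7925]
(I − A)⁻¹ = adj(I−A) / det(I−A) ≈
  [   1.25377     0.36205     0.45592]
  [   0.22125     1.24036     0.08046]
  [   0.84479     1.09956     2.12538]
The output multiplier for sector j is the column-j sum of the Leontief inverse (I − A)⁻¹ = adj(I−A) / det(I−A).
Column 2 of adj(I−A): (0.1350, 0.4625, 0.4100); det(I−A) = 0.372875.
m_2 = (0.1350 + 0.4625 + 0.4100) / 0.372875 = 1.0075 / 0.372875 ≈ 2.7020.

m_2 = 2.7020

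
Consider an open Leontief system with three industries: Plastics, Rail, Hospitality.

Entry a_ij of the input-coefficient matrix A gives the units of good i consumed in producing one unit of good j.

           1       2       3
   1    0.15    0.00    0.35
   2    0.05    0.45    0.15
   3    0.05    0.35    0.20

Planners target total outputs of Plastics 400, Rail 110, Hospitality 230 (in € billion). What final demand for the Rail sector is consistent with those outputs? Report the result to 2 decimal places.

d_2 = 6.00

I − A =
  [   0.85     0.00    -0.35]
  [  -0.05     0.55    -0.15]
  [  -0.05    -0.35     0.80]
d = (I − A) x:
  d_1 = (+0.85)·400 + (+0.00)·110 + (-0.35)·230 = 259.50
  d_2 = (-0.05)·400 + (+0.55)·110 + (-0.15)·230 = 6.00
  d_3 = (-0.05)·400 + (-0.35)·110 + (+0.80)·230 = 125.50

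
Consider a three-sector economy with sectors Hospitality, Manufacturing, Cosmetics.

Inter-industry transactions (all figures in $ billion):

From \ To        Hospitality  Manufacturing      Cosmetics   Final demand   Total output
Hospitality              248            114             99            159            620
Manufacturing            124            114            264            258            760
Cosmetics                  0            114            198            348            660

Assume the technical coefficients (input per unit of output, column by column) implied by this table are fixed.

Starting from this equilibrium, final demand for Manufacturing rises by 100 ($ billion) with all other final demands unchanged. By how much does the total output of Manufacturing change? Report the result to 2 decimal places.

Δx_M = 142.13

Technical coefficients a_ij = z_ij / X_j:
  a_HH = 248/620 = 0.40, a_MH = 124/620 = 0.20, a_CH = 0/620 = 0.00
  a_HM = 114/760 = 0.15, a_MM = 114/760 = 0.15, a_CM = 114/760 = 0.15
  a_HC = 99/660 = 0.15, a_MC = 264/660 = 0.40, a_CC = 198/660 = 0.30
I − A =
  [   0.60    -0.15    -0.15]
  [  -0.20     0.85    -0.40]
  [   0.00    -0.15     0.70]
Cofactors of I−A, C_ij = (−1)^(i+j)·(minor ij) (rows/columns in the sector order above):
  C_11 = (0.85)(0.70) − (-0.40)(-0.15) = 0.5350
  C_12 = −[(-0.20)(0.70) − (-0.40)(0.00)] = 0.1400
  C_13 = (-0.20)(-0.15) − (0.85)(0.00) = 0.0300
  C_21 = −[(-0.15)(0.70) − (-0.15)(-0.15)] = 0.1275
  C_22 = (0.60)(0.70) − (-0.15)(0.00) = 0.4200
  C_23 = −[(0.60)(-0.15) − (-0.15)(0.00)] = 0.0900
  C_31 = (-0.15)(-0.40) − (-0.15)(0.85) = 0.1875
  C_32 = −[(0.60)(-0.40) − (-0.15)(-0.20)] = 0.2700
  C_33 = (0.60)(0.85) − (-0.15)(-0.20) = 0.4800
det(I−A) = Σ_j (I−A)_1j·C_1j = (0.60)(0.5350) + (-0.15)(0.1400) + (-0.15)(0.0300) = 0.2955
adj(I−A) = Cᵀ =
  [ 0.5350   0.1275   0.1875]
  [ 0.1400   0.4200   0.2700]
  [ 0.0300   0.0900   0.4800]
(I − A)⁻¹ = adj(I−A) / det(I−A) ≈
  [   1.8105     0.4315     0.6345]
  [   0.4738     1.4213     0.9137]
  [   0.1015     0.3046     1.6244]
Δx = (I − A)⁻¹ Δd with Δd having +100 in the Manufacturing component and 0 elsewhere.
So Δx_M = L_MM · (+100), where L_MM = adj(I−A)_MM / det(I−A) = 0.4200 / 0.2955.
Δx_M = 0.4200 × (+100) / 0.2955 = 42.00 / 0.2955 ≈ 142.13.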